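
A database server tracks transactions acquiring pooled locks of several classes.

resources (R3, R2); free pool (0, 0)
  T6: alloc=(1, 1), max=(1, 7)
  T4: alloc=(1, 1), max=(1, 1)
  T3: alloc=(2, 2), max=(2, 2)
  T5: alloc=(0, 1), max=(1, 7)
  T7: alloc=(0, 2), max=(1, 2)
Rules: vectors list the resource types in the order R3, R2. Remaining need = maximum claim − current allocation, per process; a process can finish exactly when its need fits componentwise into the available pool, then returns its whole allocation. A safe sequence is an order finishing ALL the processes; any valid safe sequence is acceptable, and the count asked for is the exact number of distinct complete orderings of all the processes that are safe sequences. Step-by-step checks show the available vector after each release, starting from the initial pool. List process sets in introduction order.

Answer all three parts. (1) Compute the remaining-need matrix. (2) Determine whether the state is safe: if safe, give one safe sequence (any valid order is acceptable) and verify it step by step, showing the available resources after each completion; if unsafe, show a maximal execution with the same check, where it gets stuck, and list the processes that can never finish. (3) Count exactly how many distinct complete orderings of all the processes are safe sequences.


(1) Remaining need (order R3, R2):
  T6: (0, 6)
  T4: (0, 0)
  T3: (0, 0)
  T5: (1, 6)
  T7: (1, 0)
(2) The state is UNSAFE.
Key observation: T3, T7, T4 can finish, but then (3, 5) is all there is, and the blocked group's R2 demands exceed it.
A maximal execution: T3, T7, T4 — then nothing else fits. Verifying each step:
  pool = (0, 0)
  T3: need (0, 0) fits (0, 0); releases (2, 2), pool now (2, 2)
  T7: need (1, 0) fits (2, 2); releases (0, 2), pool now (2, 4)
  T4: need (0, 0) fits (2, 4); releases (1, 1), pool now (3, 5)
  T6 cannot run: need (0, 6) vs free (3, 5) (insufficient R2)
  T5 cannot run: need (1, 6) vs free (3, 5) (insufficient R2)
Permanently blocked: T6 and T5.
(3) The exact count: 0 of the possible complete orderings are safe sequences.


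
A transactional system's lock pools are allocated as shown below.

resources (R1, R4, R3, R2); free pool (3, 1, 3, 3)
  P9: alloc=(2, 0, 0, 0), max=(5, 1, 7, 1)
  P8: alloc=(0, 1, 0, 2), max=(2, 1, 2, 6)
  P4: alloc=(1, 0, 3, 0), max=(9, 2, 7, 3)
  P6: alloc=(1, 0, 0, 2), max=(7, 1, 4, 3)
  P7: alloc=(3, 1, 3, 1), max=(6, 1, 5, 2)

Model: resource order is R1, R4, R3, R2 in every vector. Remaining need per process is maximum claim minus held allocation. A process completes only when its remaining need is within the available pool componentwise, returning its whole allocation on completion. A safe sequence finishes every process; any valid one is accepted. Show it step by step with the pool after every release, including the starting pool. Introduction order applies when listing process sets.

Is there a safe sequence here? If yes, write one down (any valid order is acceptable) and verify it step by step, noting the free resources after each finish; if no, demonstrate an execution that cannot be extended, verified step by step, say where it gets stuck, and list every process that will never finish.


UNSAFE — no complete ordering exists.
Key observation: after P7, P6, P8 the pool peaks at (7, 3, 6, 8), and each blocked process is short somewhere: P9 on R3; P4 on R1.
Going as far as possible: P7, P6, P8; after that, nothing fits. Verifying each step:
  pool = (3, 1, 3, 3)
  run P7 (needs (3, 0, 2, 1), free (3, 1, 3, 3)); after release of (3, 1, 3, 1) the pool is (6, 2, 6, 4)
  run P6 (needs (6, 1, 4, 1), free (6, 2, 6, 4)); after release of (1, 0, 0, 2) the pool is (7, 2, 6, 6)
  run P8 (needs (2, 0, 2, 4), free (7, 2, 6, 6)); after release of (0, 1, 0, 2) the pool is (7, 3, 6, 8)
  P9 cannot run: need (3, 1, 7, 1) vs free (7, 3, 6, 8) (insufficient R3)
  P4 cannot run: need (8, 2, 4, 3) vs free (7, 3, 6, 8) (insufficient R1)
Processes that can never finish: P9 and P4.


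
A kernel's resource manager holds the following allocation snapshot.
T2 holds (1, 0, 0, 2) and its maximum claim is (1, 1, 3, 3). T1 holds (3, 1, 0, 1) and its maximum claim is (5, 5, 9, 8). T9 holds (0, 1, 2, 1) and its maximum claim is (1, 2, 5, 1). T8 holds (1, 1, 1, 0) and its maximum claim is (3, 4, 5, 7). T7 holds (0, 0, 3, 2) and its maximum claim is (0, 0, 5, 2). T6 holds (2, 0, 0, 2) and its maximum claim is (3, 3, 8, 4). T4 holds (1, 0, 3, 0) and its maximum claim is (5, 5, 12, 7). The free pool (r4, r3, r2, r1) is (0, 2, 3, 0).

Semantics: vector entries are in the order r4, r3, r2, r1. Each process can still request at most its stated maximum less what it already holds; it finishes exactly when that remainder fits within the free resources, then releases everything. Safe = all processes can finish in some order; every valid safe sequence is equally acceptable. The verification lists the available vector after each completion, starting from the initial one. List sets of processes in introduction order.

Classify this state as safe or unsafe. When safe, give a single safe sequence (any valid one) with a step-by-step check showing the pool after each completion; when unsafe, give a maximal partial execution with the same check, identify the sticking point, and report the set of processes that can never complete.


SAFE, for example via the order T7, T2, T9, T6, T8, T1, T4.
Key observation: reading the order forward, T9 is the first process whose need (1, 1, 3, 0) meets the free pool (1, 2, 6, 4) exactly on a resource it requests.
Step-by-step check:
  pool = (0, 2, 3, 0)
  T7: need (0, 0, 2, 0) fits (0, 2, 3, 0); releases (0, 0, 3, 2), pool now (0, 2, 6, 2)
  T2: need (0, 1, 3, 1) fits (0, 2, 6, 2); releases (1, 0, 0, 2), pool now (1, 2, 6, 4)
  T9: need (1, 1, 3, 0) fits (1, 2, 6, 4); releases (0, 1, 2, 1), pool now (1, 3, 8, 5)
  T6: need (1, 3, 8, 2) fits (1, 3, 8, 5); releases (2, 0, 0, 2), pool now (3, 3, 8, 7)
  T8: need (2, 3, 4, 7) fits (3, 3, 8, 7); releases (1, 1, 1, 0), pool now (4, 4, 9, 7)
  T1: need (2, 4, 9, 7) fits (4, 4, 9, 7); releases (3, 1, 0, 1), pool now (7, 5, 9, 8)
  T4: need (4, 5, 9, 7) fits (7, 5, 9, 8); releases (1, 0, 3, 0), pool now (8, 5, 12, 8)


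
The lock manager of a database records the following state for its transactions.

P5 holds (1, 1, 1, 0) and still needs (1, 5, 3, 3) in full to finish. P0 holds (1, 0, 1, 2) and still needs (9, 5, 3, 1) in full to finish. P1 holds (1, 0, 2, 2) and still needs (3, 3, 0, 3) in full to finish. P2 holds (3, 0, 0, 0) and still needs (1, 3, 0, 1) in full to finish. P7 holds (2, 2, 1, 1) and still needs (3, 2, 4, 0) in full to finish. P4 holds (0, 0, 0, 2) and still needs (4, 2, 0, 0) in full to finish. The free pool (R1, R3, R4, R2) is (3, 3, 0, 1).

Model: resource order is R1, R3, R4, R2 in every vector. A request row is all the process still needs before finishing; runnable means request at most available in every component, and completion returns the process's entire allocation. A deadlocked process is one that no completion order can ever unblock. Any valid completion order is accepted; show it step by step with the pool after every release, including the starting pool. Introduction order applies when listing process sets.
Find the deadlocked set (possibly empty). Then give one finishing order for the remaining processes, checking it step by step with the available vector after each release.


The deadlocked set is P5, P0 and P7.
Key observation: R4 is the bottleneck — with P2, P4, P1 done the pool holds (7, 3, 2, 5), short of every remaining need.
A valid finishing order for the others: P2, P4, P1. Check, step by step:
  pool = (3, 3, 0, 1)
  P2: need (1, 3, 0, 1) fits (3, 3, 0, 1); releases (3, 0, 0, 0), pool now (6, 3, 0, 1)
  P4: need (4, 2, 0, 0) fits (6, 3, 0, 1); releases (0, 0, 0, 2), pool now (6, 3, 0, 3)
  P1: need (3, 3, 0, 3) fits (6, 3, 0, 3); releases (1, 0, 2, 2), pool now (7, 3, 2, 5)
The blocked processes can never fit:
  blocked: P5 wants (1, 5, 3, 3), pool (7, 3, 2, 5) — not enough R3 and R4
  blocked: P0 wants (9, 5, 3, 1), pool (7, 3, 2, 5) — not enough R1, R3 and R4
  blocked: P7 wants (3, 2, 4, 0), pool (7, 3, 2, 5) — not enough R4


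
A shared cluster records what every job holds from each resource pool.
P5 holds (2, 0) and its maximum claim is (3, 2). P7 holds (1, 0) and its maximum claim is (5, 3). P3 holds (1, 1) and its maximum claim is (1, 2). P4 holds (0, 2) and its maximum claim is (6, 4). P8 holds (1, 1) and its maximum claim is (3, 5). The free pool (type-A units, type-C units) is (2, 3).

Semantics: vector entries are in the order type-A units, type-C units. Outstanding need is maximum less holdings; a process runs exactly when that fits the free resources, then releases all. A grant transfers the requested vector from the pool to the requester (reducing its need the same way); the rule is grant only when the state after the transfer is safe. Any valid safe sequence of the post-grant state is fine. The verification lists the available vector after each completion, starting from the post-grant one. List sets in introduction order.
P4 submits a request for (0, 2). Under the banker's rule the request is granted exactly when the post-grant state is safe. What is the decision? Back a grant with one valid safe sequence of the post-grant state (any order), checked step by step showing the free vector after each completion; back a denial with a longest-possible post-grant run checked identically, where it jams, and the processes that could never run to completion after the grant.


DENY — the pretend-granted state is unsafe.
Key observation: after P3, P5 the pool peaks at (5, 2), and each blocked process is short somewhere: P7 on type-C units; P4 on type-A units; P8 on type-C units.
After a pretend grant, a maximal execution: P3, P5 — then nothing else fits. Walking it through:
  pool = (2, 1)
  run P3 (needs (0, 1), free (2, 1)); after release of (1, 1) the pool is (3, 2)
  run P5 (needs (1, 2), free (3, 2)); after release of (2, 0) the pool is (5, 2)
  blocked: P7 wants (4, 3), pool (5, 2) — not enough type-C units
  blocked: P4 wants (6, 0), pool (5, 2) — not enough type-A units
  blocked: P8 wants (2, 4), pool (5, 2) — not enough type-C units
Post-grant, the permanently blocked set is P7, P4 and P8.


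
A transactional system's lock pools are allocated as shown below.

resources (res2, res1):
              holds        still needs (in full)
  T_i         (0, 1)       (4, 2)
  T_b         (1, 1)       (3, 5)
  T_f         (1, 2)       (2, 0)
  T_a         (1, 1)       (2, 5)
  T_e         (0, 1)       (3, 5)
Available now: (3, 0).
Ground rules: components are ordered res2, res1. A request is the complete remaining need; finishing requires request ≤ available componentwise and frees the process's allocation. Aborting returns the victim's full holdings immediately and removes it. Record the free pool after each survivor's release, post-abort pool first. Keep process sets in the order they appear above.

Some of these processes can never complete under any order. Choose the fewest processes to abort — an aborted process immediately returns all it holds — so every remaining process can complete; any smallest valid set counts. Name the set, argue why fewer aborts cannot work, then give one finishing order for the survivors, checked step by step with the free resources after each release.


Minimum abort set: T_b and T_a.
Key observation: T_e could never have finished before the abort; with (2, 2) returned by T_b and T_a, it fits at step 3.
Minimality, checking each single-abort alternative: T_i alone leaves T_b blocked (short on res1); T_b alone leaves T_a blocked (short on res1); T_f alone leaves T_b blocked (short on res1); T_a alone leaves T_b blocked (short on res1); T_e alone leaves T_b blocked (short on res1).
The survivors complete as T_i, T_f, T_e. Check, step by step (starting from the post-abort pool):
  pool = (5, 2)
  T_i: need (4, 2) fits (5, 2); releases (0, 1), pool now (5, 3)
  T_f: need (2, 0) fits (5, 3); releases (1, 2), pool now (6, 5)
  T_e: need (3, 5) fits (6, 5); releases (0, 1), pool now (6, 6)


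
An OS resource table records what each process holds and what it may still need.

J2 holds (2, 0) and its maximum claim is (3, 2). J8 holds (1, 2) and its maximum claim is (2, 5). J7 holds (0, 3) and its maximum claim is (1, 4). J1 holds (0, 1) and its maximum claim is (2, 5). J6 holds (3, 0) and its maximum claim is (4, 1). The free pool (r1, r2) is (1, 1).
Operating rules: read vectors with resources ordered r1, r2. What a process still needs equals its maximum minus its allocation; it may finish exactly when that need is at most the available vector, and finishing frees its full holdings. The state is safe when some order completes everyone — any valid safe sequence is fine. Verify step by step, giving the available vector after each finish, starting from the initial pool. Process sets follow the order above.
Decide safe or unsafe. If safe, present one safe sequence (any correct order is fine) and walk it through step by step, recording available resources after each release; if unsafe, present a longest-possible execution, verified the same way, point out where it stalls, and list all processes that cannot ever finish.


SAFE, for example via the order J7, J6, J1, J2, J8.
Key observation: the first exact fit in this order is J7 — it needs (1, 1) with (1, 1) free, meeting a requested resource to the last unit.
Check, step by step:
  pool = (1, 1)
  run J7 (needs (1, 1), free (1, 1)); after release of (0, 3) the pool is (1, 4)
  run J6 (needs (1, 1), free (1, 4)); after release of (3, 0) the pool is (4, 4)
  run J1 (needs (2, 4), free (4, 4)); after release of (0, 1) the pool is (4, 5)
  run J2 (needs (1, 2), free (4, 5)); after release of (2, 0) the pool is (6, 5)
  run J8 (needs (1, 3), free (6, 5)); after release of (1, 2) the pool is (7, 7)


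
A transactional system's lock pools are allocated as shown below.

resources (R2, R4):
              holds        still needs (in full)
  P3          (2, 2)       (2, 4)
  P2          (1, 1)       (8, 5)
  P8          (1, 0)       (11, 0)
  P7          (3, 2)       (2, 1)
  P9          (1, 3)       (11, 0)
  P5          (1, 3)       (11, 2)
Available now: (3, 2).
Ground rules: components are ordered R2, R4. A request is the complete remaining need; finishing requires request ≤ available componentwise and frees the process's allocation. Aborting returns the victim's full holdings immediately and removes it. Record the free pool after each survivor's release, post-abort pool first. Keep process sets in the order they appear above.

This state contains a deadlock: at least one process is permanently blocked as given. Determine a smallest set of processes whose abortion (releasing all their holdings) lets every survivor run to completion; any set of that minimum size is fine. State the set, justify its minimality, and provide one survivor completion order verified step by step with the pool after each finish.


Abort P9 and P5.
Key observation: no ordering could ever have run P8 before the abort of P9 and P5; with (2, 6) back in the pool it fits at step 4.
Minimality, checking each single-abort alternative: P3 alone leaves P8 blocked (short on R2); P2 alone leaves P8 blocked (short on R2); P8 alone leaves P9 blocked (short on R2); P7 alone leaves P8 blocked (short on R2); P9 alone leaves P8 blocked (short on R2); P5 alone leaves P8 blocked (short on R2).
Survivors finish in the order: P3, P7, P2, P8. Verifying each step (pool after the aborts first):
  pool = (5, 8)
  run P3 (needs (2, 4), free (5, 8)); after release of (2, 2) the pool is (7, 10)
  run P7 (needs (2, 1), free (7, 10)); after release of (3, 2) the pool is (10, 12)
  run P2 (needs (8, 5), free (10, 12)); after release of (1, 1) the pool is (11, 13)
  run P8 (needs (11, 0), free (11, 13)); after release of (1, 0) the pool is (12, 13)


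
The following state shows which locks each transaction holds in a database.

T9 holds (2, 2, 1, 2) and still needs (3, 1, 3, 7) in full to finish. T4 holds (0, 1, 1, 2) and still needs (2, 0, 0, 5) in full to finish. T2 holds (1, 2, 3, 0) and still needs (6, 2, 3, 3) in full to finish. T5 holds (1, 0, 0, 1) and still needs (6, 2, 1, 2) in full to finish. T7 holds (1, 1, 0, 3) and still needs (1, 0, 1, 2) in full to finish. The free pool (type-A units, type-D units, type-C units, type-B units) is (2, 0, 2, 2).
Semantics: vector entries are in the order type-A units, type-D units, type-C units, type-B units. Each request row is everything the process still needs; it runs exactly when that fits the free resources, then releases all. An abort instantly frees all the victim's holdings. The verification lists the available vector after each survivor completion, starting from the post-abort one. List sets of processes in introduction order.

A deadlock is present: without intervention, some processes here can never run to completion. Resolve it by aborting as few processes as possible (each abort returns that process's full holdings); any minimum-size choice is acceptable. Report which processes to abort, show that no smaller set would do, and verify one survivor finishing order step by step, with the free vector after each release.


Minimum abort set: T5.
Key observation: the deadlocked T2 becomes finishable only because T5 released (1, 0, 0, 1); it completes at step 4 below.
Why nothing smaller works: aborting no one leaves the state deadlocked as given.
The survivors complete as T7, T4, T9, T2. Check, step by step (starting from the post-abort pool):
  pool = (3, 0, 2, 3)
  run T7 (needs (1, 0, 1, 2), free (3, 0, 2, 3)); after release of (1, 1, 0, 3) the pool is (4, 1, 2, 6)
  run T4 (needs (2, 0, 0, 5), free (4, 1, 2, 6)); after release of (0, 1, 1, 2) the pool is (4, 2, 3, 8)
  run T9 (needs (3, 1, 3, 7), free (4, 2, 3, 8)); after release of (2, 2, 1, 2) the pool is (6, 4, 4, 10)
  run T2 (needs (6, 2, 3, 3), free (6, 4, 4, 10)); after release of (1, 2, 3, 0) the pool is (7, 6, 7, 10)


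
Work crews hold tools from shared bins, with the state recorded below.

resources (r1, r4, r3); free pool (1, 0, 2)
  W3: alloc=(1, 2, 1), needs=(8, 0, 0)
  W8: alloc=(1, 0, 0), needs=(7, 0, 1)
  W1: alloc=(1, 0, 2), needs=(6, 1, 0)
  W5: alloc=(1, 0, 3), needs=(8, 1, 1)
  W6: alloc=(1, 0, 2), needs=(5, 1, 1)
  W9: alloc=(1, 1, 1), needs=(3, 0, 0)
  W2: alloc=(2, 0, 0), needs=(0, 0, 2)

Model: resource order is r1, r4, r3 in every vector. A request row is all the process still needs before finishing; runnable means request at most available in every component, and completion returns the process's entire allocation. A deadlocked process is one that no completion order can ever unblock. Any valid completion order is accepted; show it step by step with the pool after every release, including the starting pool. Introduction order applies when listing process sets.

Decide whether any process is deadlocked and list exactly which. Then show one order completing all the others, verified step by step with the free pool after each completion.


Deadlocked: W3, W8, W1, W5 and W6.
Key observation: even finishing W2, W9 leaves just (4, 1, 3) free — too little r1 for any of the remaining processes.
A valid finishing order for the others: W2, W9. Step-by-step check:
  pool = (1, 0, 2)
  W2: need (0, 0, 2) fits (1, 0, 2); releases (2, 0, 0), pool now (3, 0, 2)
  W9: need (3, 0, 0) fits (3, 0, 2); releases (1, 1, 1), pool now (4, 1, 3)
The blocked processes can never fit:
  W3 cannot run: need (8, 0, 0) vs free (4, 1, 3) (insufficient r1)
  W8 cannot run: need (7, 0, 1) vs free (4, 1, 3) (insufficient r1)
  W1 cannot run: need (6, 1, 0) vs free (4, 1, 3) (insufficient r1)
  W5 cannot run: need (8, 1, 1) vs free (4, 1, 3) (insufficient r1)
  W6 cannot run: need (5, 1, 1) vs free (4, 1, 3) (insufficient r1)


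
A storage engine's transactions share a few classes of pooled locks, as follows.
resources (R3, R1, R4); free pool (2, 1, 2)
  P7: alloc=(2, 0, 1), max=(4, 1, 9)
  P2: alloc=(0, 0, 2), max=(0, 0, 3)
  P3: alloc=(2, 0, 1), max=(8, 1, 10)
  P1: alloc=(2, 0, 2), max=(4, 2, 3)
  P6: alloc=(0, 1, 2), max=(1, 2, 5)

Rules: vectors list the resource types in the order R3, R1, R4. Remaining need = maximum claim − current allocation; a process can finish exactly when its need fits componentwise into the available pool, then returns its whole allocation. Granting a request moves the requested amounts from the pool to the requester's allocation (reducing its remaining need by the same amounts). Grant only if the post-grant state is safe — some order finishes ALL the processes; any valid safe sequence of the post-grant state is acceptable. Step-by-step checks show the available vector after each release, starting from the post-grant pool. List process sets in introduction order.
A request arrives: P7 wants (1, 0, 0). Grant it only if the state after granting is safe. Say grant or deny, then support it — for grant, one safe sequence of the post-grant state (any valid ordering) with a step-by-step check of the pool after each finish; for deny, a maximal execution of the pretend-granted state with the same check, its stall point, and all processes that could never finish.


DENY: after the grant no complete ordering would exist.
Key observation: after P2, P6 the pool peaks at (1, 2, 6), and each blocked process is short somewhere: P7 on R4; P3 on R3, R4; P1 on R3.
After a pretend grant, a maximal execution: P2, P6 — then nothing else fits. Walking it through:
  pool = (1, 1, 2)
  run P2 (needs (0, 0, 1), free (1, 1, 2)); after release of (0, 0, 2) the pool is (1, 1, 4)
  run P6 (needs (1, 1, 3), free (1, 1, 4)); after release of (0, 1, 2) the pool is (1, 2, 6)
  P7 cannot run: need (1, 1, 8) vs free (1, 2, 6) (insufficient R4)
  P3 cannot run: need (6, 1, 9) vs free (1, 2, 6) (insufficient R3 and R4)
  P1 cannot run: need (2, 2, 1) vs free (1, 2, 6) (insufficient R3)
Processes that could never finish after the grant: P7, P3 and P1.


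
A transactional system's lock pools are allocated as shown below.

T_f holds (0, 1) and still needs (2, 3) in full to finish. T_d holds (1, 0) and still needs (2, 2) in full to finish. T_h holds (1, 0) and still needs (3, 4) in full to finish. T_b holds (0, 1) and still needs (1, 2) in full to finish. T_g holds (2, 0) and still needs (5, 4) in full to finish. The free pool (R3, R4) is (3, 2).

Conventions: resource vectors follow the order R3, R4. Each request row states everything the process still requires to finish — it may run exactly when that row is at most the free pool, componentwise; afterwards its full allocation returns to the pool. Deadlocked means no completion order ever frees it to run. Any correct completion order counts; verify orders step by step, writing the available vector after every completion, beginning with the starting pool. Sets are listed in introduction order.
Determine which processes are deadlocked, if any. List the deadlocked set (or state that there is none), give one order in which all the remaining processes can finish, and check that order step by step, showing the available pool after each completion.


Nothing here is deadlocked.
Key observation: beginning at T_b, releases accumulate fast enough that every process eventually fits.
One completion order for the rest: T_b, T_f, T_d, T_h, T_g. Step-by-step check:
  pool = (3, 2)
  T_b needs (1, 2) <= (3, 2) -> finishes; pool += (0, 1) = (3, 3)
  T_f needs (2, 3) <= (3, 3) -> finishes; pool += (0, 1) = (3, 4)
  T_d needs (2, 2) <= (3, 4) -> finishes; pool += (1, 0) = (4, 4)
  T_h needs (3, 4) <= (4, 4) -> finishes; pool += (1, 0) = (5, 4)
  T_g needs (5, 4) <= (5, 4) -> finishes; pool += (2, 0) = (7, 4)


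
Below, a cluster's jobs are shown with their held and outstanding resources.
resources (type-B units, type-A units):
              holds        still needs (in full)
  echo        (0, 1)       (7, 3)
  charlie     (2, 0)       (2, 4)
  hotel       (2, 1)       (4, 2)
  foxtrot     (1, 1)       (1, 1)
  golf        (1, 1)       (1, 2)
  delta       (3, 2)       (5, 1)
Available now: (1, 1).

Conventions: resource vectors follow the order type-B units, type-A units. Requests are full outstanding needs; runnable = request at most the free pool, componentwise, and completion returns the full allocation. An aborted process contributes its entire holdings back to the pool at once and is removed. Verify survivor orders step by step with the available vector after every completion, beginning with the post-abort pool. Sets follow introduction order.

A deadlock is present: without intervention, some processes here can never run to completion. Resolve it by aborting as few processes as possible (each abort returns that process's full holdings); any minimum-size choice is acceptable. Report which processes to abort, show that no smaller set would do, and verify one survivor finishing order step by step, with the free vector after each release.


Minimum abort set: charlie.
Key observation: before aborting charlie, hotel was permanently blocked — no order could ever run it; afterwards it completes at step 3.
Why nothing smaller works: aborting no one leaves the state deadlocked as given.
Survivors finish in the order: foxtrot, golf, hotel, delta, echo. Walking it through (pool after the aborts first):
  pool = (3, 1)
  run foxtrot (needs (1, 1), free (3, 1)); after release of (1, 1) the pool is (4, 2)
  run golf (needs (1, 2), free (4, 2)); after release of (1, 1) the pool is (5, 3)
  run hotel (needs (4, 2), free (5, 3)); after release of (2, 1) the pool is (7, 4)
  run delta (needs (5, 1), free (7, 4)); after release of (3, 2) the pool is (10, 6)
  run echo (needs (7, 3), free (10, 6)); after release of (0, 1) the pool is (10, 7)


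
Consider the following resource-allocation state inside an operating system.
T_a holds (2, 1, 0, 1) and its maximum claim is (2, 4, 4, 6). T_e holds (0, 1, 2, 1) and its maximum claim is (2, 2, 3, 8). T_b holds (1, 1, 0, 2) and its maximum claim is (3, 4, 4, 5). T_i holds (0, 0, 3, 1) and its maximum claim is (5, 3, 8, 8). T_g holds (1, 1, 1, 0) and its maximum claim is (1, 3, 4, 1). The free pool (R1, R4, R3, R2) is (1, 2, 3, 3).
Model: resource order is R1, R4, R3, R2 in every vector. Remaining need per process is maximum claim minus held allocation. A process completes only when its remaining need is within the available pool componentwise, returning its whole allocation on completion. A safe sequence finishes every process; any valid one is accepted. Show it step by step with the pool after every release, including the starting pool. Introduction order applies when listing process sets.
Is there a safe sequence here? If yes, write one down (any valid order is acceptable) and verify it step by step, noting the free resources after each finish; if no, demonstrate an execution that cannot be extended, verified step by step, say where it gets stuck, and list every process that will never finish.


UNSAFE.
Key observation: R2 is the bottleneck — with T_g, T_b, T_a done the pool holds (5, 5, 4, 6), short of every remaining need.
A maximal execution: T_g, T_b, T_a — then nothing else fits. Check, step by step:
  pool = (1, 2, 3, 3)
  T_g: need (0, 2, 3, 1) fits (1, 2, 3, 3); releases (1, 1, 1, 0), pool now (2, 3, 4, 3)
  T_b: need (2, 3, 4, 3) fits (2, 3, 4, 3); releases (1, 1, 0, 2), pool now (3, 4, 4, 5)
  T_a: need (0, 3, 4, 5) fits (3, 4, 4, 5); releases (2, 1, 0, 1), pool now (5, 5, 4, 6)
  T_e cannot run: need (2, 1, 1, 7) vs free (5, 5, 4, 6) (insufficient R2)
  T_i cannot run: need (5, 3, 5, 7) vs free (5, 5, 4, 6) (insufficient R3 and R2)
Permanently blocked: T_e and T_i.


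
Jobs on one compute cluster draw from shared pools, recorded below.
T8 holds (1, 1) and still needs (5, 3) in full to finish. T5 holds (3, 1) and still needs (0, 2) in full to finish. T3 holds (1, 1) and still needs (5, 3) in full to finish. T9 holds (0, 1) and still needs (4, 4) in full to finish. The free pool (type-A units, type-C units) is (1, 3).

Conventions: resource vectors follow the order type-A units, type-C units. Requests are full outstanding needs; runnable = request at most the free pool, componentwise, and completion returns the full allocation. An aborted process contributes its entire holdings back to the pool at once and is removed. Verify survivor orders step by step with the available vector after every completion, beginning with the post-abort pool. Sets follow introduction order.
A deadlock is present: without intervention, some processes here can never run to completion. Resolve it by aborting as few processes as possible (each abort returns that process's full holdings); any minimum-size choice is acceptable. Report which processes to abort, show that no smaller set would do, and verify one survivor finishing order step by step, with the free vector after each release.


Minimum abort set: T8.
Key observation: before aborting T8, T3 was permanently blocked — no order could ever run it; afterwards it completes at step 3.
Minimality: the empty abort set fails — the state is deadlocked as it stands.
One survivor order: T5, T9, T3. Verifying each step (post-abort pool first):
  pool = (2, 4)
  T5: need (0, 2) fits (2, 4); releases (3, 1), pool now (5, 5)
  T9: need (4, 4) fits (5, 5); releases (0, 1), pool now (5, 6)
  T3: need (5, 3) fits (5, 6); releases (1, 1), pool now (6, 7)


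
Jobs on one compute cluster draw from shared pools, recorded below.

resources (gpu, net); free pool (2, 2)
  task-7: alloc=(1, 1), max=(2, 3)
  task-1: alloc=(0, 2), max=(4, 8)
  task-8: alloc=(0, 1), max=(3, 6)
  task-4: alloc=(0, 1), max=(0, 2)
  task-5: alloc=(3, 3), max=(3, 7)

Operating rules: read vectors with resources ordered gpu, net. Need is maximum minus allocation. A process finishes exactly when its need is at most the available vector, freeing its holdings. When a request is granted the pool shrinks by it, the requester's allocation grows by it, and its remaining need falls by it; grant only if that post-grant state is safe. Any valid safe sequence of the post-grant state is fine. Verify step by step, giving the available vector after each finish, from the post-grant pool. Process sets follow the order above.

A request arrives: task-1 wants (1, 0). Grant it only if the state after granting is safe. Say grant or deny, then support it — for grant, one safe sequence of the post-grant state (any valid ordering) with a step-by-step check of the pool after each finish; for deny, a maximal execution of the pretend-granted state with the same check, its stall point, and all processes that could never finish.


GRANT — the state after the grant stays safe, e.g. via task-7, task-4, task-5, task-1, task-8.
Key observation: the transfer keeps a workable pool ((1, 2)); task-7 starts the safe sequence.
Check on the post-grant state, step by step:
  pool = (1, 2)
  task-7 needs (1, 2) <= (1, 2) -> finishes; pool += (1, 1) = (2, 3)
  task-4 needs (0, 1) <= (2, 3) -> finishes; pool += (0, 1) = (2, 4)
  task-5 needs (0, 4) <= (2, 4) -> finishes; pool += (3, 3) = (5, 7)
  task-1 needs (3, 6) <= (5, 7) -> finishes; pool += (1, 2) = (6, 9)
  task-8 needs (3, 5) <= (6, 9) -> finishes; pool += (0, 1) = (6, 10)


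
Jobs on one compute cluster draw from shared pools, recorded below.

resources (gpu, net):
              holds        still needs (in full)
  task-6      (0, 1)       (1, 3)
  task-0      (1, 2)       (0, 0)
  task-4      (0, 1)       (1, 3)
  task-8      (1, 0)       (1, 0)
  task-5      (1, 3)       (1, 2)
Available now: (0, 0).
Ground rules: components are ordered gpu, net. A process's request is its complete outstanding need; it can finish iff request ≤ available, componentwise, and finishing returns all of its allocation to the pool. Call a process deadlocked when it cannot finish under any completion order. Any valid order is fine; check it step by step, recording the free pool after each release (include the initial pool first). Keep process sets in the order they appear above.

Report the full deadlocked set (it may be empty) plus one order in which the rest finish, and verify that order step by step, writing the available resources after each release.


The deadlocked set is empty.
Key observation: no deadlock: task-0 fits now, and the freed resources carry the rest through.
A valid finishing order for the others: task-0, task-5, task-4, task-6, task-8. Step-by-step check:
  pool = (0, 0)
  task-0: need (0, 0) fits (0, 0); releases (1, 2), pool now (1, 2)
  task-5: need (1, 2) fits (1, 2); releases (1, 3), pool now (2, 5)
  task-4: need (1, 3) fits (2, 5); releases (0, 1), pool now (2, 6)
  task-6: need (1, 3) fits (2, 6); releases (0, 1), pool now (2, 7)
  task-8: need (1, 0) fits (2, 7); releases (1, 0), pool now (3, 7)


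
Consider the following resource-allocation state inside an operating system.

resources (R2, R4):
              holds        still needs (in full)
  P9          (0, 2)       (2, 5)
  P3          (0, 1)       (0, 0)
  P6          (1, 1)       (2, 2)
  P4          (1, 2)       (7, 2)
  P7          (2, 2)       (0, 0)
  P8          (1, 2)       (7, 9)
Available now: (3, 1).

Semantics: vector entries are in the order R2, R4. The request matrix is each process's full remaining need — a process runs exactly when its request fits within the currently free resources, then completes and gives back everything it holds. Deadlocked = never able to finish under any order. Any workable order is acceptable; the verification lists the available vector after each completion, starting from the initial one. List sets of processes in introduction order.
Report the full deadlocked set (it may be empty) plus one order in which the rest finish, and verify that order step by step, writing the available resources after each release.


Deadlocked set: P4 and P8.
Key observation: no order helps: past P3, P6, P7, P9, the free pool tops out at (6, 7), below what each blocked process needs in R2.
A valid finishing order for the others: P3, P6, P7, P9. Step-by-step check:
  pool = (3, 1)
  P3 needs (0, 0) <= (3, 1) -> finishes; pool += (0, 1) = (3, 2)
  P6 needs (2, 2) <= (3, 2) -> finishes; pool += (1, 1) = (4, 3)
  P7 needs (0, 0) <= (4, 3) -> finishes; pool += (2, 2) = (6, 5)
  P9 needs (2, 5) <= (6, 5) -> finishes; pool += (0, 2) = (6, 7)
The stuck group stays short no matter what:
  P4 cannot run: need (7, 2) vs free (6, 7) (insufficient R2)
  P8 cannot run: need (7, 9) vs free (6, 7) (insufficient R2 and R4)


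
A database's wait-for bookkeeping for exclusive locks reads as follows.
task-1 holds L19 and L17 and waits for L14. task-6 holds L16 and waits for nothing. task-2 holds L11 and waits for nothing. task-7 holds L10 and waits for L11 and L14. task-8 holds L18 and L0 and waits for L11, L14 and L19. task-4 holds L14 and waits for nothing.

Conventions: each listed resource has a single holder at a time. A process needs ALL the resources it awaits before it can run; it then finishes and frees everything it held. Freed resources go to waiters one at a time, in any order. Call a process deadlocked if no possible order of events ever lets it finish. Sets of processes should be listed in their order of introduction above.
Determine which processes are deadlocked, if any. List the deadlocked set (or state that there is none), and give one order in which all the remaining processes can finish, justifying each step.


No process is deadlocked.
Key observation: the waits form no ring: some process can always run, and its releases unblock the others one by one.
One completion order for the rest: task-4, task-6, task-1, task-2, task-8, task-7.
Step-by-step check:
  run task-4 (it waits on nothing); releases L14
  run task-6 (it waits on nothing); releases L16
  run task-1 (all its waits — L14 — are resolved); releases L19 and L17
  run task-2 (it waits on nothing); releases L11
  run task-8 (all its waits — L11, L14 and L19 — are resolved); releases L18 and L0
  run task-7 (all its waits — L11 and L14 — are resolved); releases L10


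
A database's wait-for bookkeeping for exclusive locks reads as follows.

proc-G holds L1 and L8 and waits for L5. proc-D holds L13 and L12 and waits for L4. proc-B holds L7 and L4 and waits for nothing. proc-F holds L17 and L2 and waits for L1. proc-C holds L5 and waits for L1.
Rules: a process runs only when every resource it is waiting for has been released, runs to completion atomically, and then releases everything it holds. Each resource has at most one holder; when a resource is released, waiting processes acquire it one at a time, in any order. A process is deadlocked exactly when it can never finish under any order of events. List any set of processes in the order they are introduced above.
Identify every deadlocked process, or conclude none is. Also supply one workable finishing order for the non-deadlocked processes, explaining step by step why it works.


The deadlocked set is proc-G, proc-F and proc-C.
Key observation: along proc-G -> proc-C -> proc-G, each member waits on what the next one holds — a deadlock; proc-F waits into the deadlock from upstream.
A valid finishing order for the others: proc-B, proc-D.
Check, step by step:
  proc-B: no waits; runs immediately, freeing L7 and L4
  proc-D: everything it awaited (L4) is free; runs, freeing L13 and L12


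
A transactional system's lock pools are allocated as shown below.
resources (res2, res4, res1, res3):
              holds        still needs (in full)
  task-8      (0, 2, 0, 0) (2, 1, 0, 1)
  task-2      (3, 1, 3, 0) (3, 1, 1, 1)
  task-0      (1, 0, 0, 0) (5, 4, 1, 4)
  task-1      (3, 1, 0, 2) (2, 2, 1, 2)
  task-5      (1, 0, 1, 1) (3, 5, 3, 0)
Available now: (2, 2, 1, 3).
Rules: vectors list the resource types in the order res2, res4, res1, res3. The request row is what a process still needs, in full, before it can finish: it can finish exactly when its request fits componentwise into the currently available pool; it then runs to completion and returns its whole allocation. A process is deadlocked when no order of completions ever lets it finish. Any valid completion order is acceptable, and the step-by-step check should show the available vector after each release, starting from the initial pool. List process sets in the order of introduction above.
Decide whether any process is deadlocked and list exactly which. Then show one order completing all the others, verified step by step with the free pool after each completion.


No process is deadlocked.
Key observation: there is always a runnable process — task-1 first — so the state unwinds completely.
One completion order for the rest: task-1, task-2, task-8, task-5, task-0. Check, step by step:
  pool = (2, 2, 1, 3)
  task-1: need (2, 2, 1, 2) fits (2, 2, 1, 3); releases (3, 1, 0, 2), pool now (5, 3, 1, 5)
  task-2: need (3, 1, 1, 1) fits (5, 3, 1, 5); releases (3, 1, 3, 0), pool now (8, 4, 4, 5)
  task-8: need (2, 1, 0, 1) fits (8, 4, 4, 5); releases (0, 2, 0, 0), pool now (8, 6, 4, 5)
  task-5: need (3, 5, 3, 0) fits (8, 6, 4, 5); releases (1, 0, 1, 1), pool now (9, 6, 5, 6)
  task-0: need (5, 4, 1, 4) fits (9, 6, 5, 6); releases (1, 0, 0, 0), pool now (10, 6, 5, 6)


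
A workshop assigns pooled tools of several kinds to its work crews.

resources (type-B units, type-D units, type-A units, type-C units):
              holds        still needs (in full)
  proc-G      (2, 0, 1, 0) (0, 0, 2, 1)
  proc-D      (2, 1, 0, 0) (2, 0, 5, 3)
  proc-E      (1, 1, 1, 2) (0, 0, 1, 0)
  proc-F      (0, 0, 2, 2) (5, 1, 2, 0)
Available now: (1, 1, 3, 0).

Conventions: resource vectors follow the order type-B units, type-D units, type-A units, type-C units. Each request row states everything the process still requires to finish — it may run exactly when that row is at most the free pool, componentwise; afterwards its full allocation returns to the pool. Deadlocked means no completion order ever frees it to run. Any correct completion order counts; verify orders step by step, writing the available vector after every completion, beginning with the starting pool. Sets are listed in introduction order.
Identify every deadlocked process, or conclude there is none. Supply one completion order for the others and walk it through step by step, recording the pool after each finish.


The deadlocked set is proc-D and proc-F.
Key observation: after proc-E, proc-G the pool peaks at (4, 2, 5, 2), and each blocked process is short somewhere: proc-D on type-C units; proc-F on type-B units.
The rest can finish in the order proc-E, proc-G. Walking it through:
  pool = (1, 1, 3, 0)
  run proc-E (needs (0, 0, 1, 0), free (1, 1, 3, 0)); after release of (1, 1, 1, 2) the pool is (2, 2, 4, 2)
  run proc-G (needs (0, 0, 2, 1), free (2, 2, 4, 2)); after release of (2, 0, 1, 0) the pool is (4, 2, 5, 2)
The stuck group stays short no matter what:
  blocked: proc-D wants (2, 0, 5, 3), pool (4, 2, 5, 2) — not enough type-C units
  blocked: proc-F wants (5, 1, 2, 0), pool (4, 2, 5, 2) — not enough type-B units
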